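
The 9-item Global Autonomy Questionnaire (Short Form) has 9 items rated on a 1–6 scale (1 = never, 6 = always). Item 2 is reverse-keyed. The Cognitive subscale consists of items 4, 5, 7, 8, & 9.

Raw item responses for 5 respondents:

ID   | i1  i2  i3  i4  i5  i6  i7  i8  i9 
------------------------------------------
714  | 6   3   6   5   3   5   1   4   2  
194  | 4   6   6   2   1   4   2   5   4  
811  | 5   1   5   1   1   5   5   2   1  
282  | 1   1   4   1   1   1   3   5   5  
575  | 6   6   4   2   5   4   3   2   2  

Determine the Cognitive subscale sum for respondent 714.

Respondent 714 raw: 6, 3, 6, 5, 3, 5, 1, 4, 2.
Cognitive items: 4, 5, 7, 8, 9.
Reverse-coded (reverse-coded value = 7 − response):
  item 4: 5
  item 5: 3
  item 7: 1
  item 8: 4
  item 9: 2
Sum = 5 + 3 + 1 + 4 + 2 = 15

15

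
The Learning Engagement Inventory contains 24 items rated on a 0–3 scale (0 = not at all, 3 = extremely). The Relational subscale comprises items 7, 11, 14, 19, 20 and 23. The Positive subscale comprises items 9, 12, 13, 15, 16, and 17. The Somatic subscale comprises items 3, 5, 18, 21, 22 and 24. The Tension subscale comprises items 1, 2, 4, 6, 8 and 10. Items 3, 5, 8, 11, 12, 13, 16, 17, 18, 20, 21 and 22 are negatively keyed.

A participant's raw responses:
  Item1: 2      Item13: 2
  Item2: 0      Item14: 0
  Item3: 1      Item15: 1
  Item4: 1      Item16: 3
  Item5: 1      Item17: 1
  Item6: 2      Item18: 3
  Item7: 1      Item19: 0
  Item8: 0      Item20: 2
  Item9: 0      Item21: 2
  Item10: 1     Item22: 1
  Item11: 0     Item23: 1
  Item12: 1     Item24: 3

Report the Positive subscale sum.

6

Positive items: 9, 12, 13, 15, 16, 17.
Of these, items 12, 13, 16, & 17 are negatively keyed; reverse-coded value = 3 − response.
  item 9: 0
  item 12: 3 − 1 = 2
  item 13: 3 − 2 = 1
  item 15: 1
  item 16: 3 − 3 = 0
  item 17: 3 − 1 = 2
Sum = 0 + 2 + 1 + 1 + 0 + 2 = 6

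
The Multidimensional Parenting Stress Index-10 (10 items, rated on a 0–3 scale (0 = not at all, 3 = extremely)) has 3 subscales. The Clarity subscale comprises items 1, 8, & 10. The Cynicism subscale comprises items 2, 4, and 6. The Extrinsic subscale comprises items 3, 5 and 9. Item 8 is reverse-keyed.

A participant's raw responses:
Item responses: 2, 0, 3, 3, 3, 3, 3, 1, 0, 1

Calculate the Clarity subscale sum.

5

Clarity items: 1, 8, 10.
Of these, item 8 is reverse-keyed; reversed = (0+3) − raw = 3 − raw.
  item 1: 2
  item 8: 3 − 1 = 2
  item 10: 1
Sum = 2 + 2 + 1 = 5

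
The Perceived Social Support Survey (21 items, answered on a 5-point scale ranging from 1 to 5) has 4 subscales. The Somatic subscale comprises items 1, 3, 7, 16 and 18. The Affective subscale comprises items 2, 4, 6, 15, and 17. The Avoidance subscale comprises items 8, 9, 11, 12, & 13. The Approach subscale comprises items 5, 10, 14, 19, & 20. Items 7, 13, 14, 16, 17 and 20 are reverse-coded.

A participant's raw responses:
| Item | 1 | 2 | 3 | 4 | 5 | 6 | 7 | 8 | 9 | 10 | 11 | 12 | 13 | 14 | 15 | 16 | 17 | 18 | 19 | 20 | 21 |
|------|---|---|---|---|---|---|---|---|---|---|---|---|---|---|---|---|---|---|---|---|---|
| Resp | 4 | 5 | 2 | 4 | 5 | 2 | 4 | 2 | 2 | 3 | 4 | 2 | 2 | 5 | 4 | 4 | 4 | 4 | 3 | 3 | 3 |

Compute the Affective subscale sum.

Affective items: 2, 4, 6, 15, 17.
Of these, item 17 is reverse-coded; reverse-coded value = 6 − response.
  item 2: 5
  item 4: 4
  item 6: 2
  item 15: 4
  item 17: 6 − 4 = 2
Sum = 5 + 4 + 2 + 4 + 2 = 17

17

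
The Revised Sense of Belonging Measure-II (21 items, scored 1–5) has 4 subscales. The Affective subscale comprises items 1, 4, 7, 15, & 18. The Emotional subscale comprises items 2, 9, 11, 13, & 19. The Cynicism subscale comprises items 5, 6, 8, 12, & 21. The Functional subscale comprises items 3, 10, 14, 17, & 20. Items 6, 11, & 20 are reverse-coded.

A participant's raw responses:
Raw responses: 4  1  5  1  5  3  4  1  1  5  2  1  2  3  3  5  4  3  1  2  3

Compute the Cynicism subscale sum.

13

Cynicism items: 5, 6, 8, 12, 21.
Of these, item 6 is reverse-coded; on a 1–5 scale, reversed = 6 − raw.
  item 5: 5
  item 6: 6 − 3 = 3
  item 8: 1
  item 12: 1
  item 21: 3
Sum = 5 + 3 + 1 + 1 + 3 = 13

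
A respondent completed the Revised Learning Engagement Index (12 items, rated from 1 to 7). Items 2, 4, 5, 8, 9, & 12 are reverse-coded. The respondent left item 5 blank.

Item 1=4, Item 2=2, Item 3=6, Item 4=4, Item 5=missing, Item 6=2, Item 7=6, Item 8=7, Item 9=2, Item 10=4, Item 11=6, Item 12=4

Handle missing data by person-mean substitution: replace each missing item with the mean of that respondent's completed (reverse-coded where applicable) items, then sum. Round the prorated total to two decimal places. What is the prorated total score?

Reverse-coded (reversed = (1+7) − raw = 8 − raw):
  item 2: 8 − 2 = 6
  item 4: 8 − 4 = 4
  item 8: 8 − 7 = 1
  item 9: 8 − 2 = 6
  item 12: 8 − 4 = 4
Completed scored items (11 of 12): 4, 6, 6, 4, 2, 6, 1, 6, 4, 6, 4; sum = 49.
Person mean = 49 / 11 ≈ 4.4545
Prorated total = (49 / 11) × 12 = 53.45 (to 2 dp)

53.45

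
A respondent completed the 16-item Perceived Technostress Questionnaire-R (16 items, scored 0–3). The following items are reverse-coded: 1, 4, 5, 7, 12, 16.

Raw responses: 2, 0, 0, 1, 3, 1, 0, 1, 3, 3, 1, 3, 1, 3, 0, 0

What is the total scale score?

22

Reversing items 1, 4, 5, 7, 12, & 16 with 3 − raw:
Total = (3−2) + 0 + 0 + (3−1) + (3−3) + 1 + (3−0) + 1 + 3 + 3 + 1 + (3−3) + 1 + 3 + 0 + (3−0)
      = 1 + 0 + 0 + 2 + 0 + 1 + 3 + 1 + 3 + 3 + 1 + 0 + 1 + 3 + 0 + 3 = 22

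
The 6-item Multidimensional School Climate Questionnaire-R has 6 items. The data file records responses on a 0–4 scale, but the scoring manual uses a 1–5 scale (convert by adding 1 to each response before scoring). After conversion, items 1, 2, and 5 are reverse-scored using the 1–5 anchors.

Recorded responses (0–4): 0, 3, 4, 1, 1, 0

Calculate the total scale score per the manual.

Convert to 1–5: 1, 4, 5, 2, 2, 1
Reverse-coded (on a 1–5 scale, reversed = 6 − raw):
  item 1: 6 − 1 = 5
  item 2: 6 − 4 = 2
  item 5: 6 − 2 = 4
Scored: 5, 2, 5, 2, 4, 1
Total = 19

19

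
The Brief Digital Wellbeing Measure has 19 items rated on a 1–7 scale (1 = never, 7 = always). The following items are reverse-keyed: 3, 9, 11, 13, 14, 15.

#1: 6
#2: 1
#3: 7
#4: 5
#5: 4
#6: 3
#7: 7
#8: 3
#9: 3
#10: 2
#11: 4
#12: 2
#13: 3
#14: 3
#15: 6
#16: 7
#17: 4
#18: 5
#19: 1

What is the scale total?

72

Reverse-coded items (reversed = (1+7) − raw = 8 − raw):
  item 3: 8 − 7 = 1
  item 9: 8 − 3 = 5
  item 11: 8 − 4 = 4
  item 13: 8 − 3 = 5
  item 14: 8 − 3 = 5
  item 15: 8 − 6 = 2
Scored responses: 6, 1, 1, 5, 4, 3, 7, 3, 5, 2, 4, 2, 5, 5, 2, 7, 4, 5, 1
Total = 6 + 1 + 1 + 5 + 4 + 3 + 7 + 3 + 5 + 2 + 4 + 2 + 5 + 5 + 2 + 7 + 4 + 5 + 1 = 72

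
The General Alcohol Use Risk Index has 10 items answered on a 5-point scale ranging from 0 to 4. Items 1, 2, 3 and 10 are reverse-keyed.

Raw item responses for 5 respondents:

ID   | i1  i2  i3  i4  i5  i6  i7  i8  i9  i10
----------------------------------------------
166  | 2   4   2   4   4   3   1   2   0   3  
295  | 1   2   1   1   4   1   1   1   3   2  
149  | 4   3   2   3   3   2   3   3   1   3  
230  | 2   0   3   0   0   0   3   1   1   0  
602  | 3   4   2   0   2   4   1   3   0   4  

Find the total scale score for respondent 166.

Respondent 166 raw: 2, 4, 2, 4, 4, 3, 1, 2, 0, 3.
Reverse-coded (on a 0–4 scale, reversed = 4 − raw):
  item 1: 4 − 2 = 2
  item 2: 4 − 4 = 0
  item 3: 4 − 2 = 2
  item 4: 4
  item 5: 4
  item 6: 3
  item 7: 1
  item 8: 2
  item 9: 0
  item 10: 4 − 3 = 1
Sum = 2 + 0 + 2 + 4 + 4 + 3 + 1 + 2 + 0 + 1 = 19

19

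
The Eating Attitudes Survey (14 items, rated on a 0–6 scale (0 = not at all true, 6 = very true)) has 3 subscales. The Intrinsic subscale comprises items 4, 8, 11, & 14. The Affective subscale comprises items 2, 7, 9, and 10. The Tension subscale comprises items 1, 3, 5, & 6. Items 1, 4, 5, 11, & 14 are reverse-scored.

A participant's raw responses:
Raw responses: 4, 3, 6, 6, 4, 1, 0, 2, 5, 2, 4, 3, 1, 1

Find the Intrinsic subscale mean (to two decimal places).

Intrinsic items: 4, 8, 11, 14.
Of these, items 4, 11, and 14 are reverse-scored; on a 0–6 scale, reversed = 6 − raw.
  item 4: 6 − 6 = 0
  item 8: 2
  item 11: 6 − 4 = 2
  item 14: 6 − 1 = 5
Sum = 0 + 2 + 2 + 5 = 9
Mean = 9 / 4 = 2.25

2.25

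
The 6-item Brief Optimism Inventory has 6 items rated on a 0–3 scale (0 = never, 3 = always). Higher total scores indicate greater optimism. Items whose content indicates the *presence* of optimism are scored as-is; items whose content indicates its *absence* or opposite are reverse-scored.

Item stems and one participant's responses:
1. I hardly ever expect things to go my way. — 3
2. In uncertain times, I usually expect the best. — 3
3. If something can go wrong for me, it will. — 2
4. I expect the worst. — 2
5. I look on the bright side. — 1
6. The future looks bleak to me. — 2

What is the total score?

Items 1, 3, 4, 6 describe the absence/opposite of optimism → reverse-score.
reverse-coded value = 3 − response.
  item 1: 3 − 3 = 0
  item 2: 3
  item 3: 3 − 2 = 1
  item 4: 3 − 2 = 1
  item 5: 1
  item 6: 3 − 2 = 1
Total = 0 + 3 + 1 + 1 + 1 + 1 = 7

7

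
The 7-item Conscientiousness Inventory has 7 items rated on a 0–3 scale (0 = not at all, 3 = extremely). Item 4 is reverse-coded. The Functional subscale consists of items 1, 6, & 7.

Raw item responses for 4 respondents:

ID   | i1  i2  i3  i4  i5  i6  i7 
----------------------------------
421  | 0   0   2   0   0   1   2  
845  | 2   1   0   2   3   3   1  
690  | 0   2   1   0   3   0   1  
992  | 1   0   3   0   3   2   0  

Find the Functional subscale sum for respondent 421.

Respondent 421 raw: 0, 0, 2, 0, 0, 1, 2.
Functional items: 1, 6, 7.
Reverse-coded (reverse-coded value = 3 − response):
  item 1: 0
  item 6: 1
  item 7: 2
Sum = 0 + 1 + 2 = 3

3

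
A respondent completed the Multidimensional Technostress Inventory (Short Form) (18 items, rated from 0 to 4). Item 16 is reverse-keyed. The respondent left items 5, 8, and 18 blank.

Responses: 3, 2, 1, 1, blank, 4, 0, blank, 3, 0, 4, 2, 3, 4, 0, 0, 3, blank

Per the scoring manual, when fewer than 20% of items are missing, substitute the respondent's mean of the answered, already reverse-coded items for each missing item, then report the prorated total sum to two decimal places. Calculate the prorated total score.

40.80

Reverse-coded (reverse-coded value = 4 − response):
  item 16: 4 − 0 = 4
Completed scored items (15 of 18): 3, 2, 1, 1, 4, 0, 3, 0, 4, 2, 3, 4, 0, 4, 3; sum = 34.
Person mean = 34 / 15 ≈ 2.2667
Prorated total = (34 / 15) × 18 = 40.80 (to 2 dp)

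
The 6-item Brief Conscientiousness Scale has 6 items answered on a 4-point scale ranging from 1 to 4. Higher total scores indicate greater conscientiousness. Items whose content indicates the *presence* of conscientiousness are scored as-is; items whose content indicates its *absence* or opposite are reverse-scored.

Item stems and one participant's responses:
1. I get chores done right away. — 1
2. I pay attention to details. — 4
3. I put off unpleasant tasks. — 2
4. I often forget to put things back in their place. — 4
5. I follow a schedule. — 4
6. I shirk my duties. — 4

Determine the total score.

Items 3, 4, 6 describe the absence/opposite of conscientiousness → reverse-score.
on a 1–4 scale, reversed = 5 − raw.
  item 1: 1
  item 2: 4
  item 3: 5 − 2 = 3
  item 4: 5 − 4 = 1
  item 5: 4
  item 6: 5 − 4 = 1
Total = 1 + 4 + 3 + 1 + 4 + 1 = 14

14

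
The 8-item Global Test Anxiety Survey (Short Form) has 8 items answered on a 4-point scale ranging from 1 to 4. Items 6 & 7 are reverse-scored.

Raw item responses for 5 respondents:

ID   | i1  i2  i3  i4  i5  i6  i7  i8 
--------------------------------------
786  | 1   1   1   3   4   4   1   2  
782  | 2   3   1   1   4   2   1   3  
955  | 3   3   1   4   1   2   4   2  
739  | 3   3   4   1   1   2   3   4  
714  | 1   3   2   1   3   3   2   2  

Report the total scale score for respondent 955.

Respondent 955 raw: 3, 3, 1, 4, 1, 2, 4, 2.
Reverse-coded (reverse-coded value = 5 − response):
  item 1: 3
  item 2: 3
  item 3: 1
  item 4: 4
  item 5: 1
  item 6: 5 − 2 = 3
  item 7: 5 − 4 = 1
  item 8: 2
Sum = 3 + 3 + 1 + 4 + 1 + 3 + 1 + 2 = 18

18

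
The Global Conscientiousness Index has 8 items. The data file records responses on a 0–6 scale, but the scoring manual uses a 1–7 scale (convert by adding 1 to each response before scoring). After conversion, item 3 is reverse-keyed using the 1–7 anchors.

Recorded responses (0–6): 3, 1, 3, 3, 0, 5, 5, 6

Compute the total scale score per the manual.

Convert to 1–7: 4, 2, 4, 4, 1, 6, 6, 7
Reverse-coded (reversed = (1+7) − raw = 8 − raw):
  item 3: 8 − 4 = 4
Scored: 4, 2, 4, 4, 1, 6, 6, 7
Total = 34

34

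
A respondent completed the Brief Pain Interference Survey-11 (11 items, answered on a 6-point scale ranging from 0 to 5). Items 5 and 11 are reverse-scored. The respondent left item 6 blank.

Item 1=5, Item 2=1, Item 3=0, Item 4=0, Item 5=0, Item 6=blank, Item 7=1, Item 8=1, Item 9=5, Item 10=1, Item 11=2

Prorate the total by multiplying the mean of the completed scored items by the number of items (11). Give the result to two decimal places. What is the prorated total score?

24.20

Reverse-coded (reversed = (0+5) − raw = 5 − raw):
  item 5: 5 − 0 = 5
  item 11: 5 − 2 = 3
Completed scored items (10 of 11): 5, 1, 0, 0, 5, 1, 1, 5, 1, 3; sum = 22.
Person mean = 22 / 10 ≈ 2.2000
Prorated total = (22 / 10) × 11 = 24.20 (to 2 dp)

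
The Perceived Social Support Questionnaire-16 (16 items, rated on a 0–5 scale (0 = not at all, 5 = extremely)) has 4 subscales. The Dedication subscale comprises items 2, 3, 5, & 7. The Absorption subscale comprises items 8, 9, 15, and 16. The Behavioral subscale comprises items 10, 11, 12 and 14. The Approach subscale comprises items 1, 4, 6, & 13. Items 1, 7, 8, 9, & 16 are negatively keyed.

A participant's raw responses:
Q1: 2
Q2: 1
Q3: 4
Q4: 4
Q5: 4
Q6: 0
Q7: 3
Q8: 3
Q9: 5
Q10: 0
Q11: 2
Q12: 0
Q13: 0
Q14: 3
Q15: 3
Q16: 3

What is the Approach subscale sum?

7

Approach items: 1, 4, 6, 13.
Of these, item 1 is negatively keyed; reversed = (0+5) − raw = 5 − raw.
  item 1: 5 − 2 = 3
  item 4: 4
  item 6: 0
  item 13: 0
Sum = 3 + 4 + 0 + 0 = 7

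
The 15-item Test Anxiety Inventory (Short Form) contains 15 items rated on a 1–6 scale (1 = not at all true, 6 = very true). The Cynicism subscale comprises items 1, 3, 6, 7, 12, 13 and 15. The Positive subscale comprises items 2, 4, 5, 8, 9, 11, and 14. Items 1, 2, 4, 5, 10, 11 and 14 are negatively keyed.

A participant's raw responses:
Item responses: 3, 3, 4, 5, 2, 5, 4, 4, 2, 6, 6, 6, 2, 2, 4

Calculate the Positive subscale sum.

Positive items: 2, 4, 5, 8, 9, 11, 14.
Of these, items 2, 4, 5, 11, and 14 are negatively keyed; on a 1–6 scale, reversed = 7 − raw.
  item 2: 7 − 3 = 4
  item 4: 7 − 5 = 2
  item 5: 7 − 2 = 5
  item 8: 4
  item 9: 2
  item 11: 7 − 6 = 1
  item 14: 7 − 2 = 5
Sum = 4 + 2 + 5 + 4 + 2 + 1 + 5 = 23

23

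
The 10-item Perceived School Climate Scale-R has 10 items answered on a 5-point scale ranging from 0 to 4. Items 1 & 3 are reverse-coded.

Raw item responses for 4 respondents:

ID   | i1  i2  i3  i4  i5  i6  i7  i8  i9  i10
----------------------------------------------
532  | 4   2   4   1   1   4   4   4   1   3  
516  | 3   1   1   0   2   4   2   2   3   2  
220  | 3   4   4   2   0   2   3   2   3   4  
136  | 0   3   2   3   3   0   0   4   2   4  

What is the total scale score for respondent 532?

Respondent 532 raw: 4, 2, 4, 1, 1, 4, 4, 4, 1, 3.
Reverse-coded (on a 0–4 scale, reversed = 4 − raw):
  item 1: 4 − 4 = 0
  item 2: 2
  item 3: 4 − 4 = 0
  item 4: 1
  item 5: 1
  item 6: 4
  item 7: 4
  item 8: 4
  item 9: 1
  item 10: 3
Sum = 0 + 2 + 0 + 1 + 1 + 4 + 4 + 4 + 1 + 3 = 20

20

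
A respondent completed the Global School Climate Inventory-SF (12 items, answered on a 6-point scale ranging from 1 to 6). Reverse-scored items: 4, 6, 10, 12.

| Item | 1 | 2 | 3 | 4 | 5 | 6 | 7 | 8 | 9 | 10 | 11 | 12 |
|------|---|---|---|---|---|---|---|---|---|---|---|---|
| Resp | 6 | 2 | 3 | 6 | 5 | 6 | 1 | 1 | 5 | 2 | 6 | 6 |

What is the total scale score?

37

Reversing items 4, 6, 10, & 12 with 7 − raw:
Total = 6 + 2 + 3 + (7−6) + 5 + (7−6) + 1 + 1 + 5 + (7−2) + 6 + (7−6)
      = 6 + 2 + 3 + 1 + 5 + 1 + 1 + 1 + 5 + 5 + 6 + 1 = 37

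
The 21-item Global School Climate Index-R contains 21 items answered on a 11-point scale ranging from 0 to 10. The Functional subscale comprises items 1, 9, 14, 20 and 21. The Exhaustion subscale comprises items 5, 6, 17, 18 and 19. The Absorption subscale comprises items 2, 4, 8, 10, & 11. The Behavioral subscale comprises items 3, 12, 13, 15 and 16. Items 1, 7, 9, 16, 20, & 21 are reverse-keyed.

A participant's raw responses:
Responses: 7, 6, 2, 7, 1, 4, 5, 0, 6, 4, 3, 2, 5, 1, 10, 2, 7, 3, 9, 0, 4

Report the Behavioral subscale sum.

Behavioral items: 3, 12, 13, 15, 16.
Of these, item 16 is reverse-keyed; reverse-coded value = 10 − response.
  item 3: 2
  item 12: 2
  item 13: 5
  item 15: 10
  item 16: 10 − 2 = 8
Sum = 2 + 2 + 5 + 10 + 8 = 27

27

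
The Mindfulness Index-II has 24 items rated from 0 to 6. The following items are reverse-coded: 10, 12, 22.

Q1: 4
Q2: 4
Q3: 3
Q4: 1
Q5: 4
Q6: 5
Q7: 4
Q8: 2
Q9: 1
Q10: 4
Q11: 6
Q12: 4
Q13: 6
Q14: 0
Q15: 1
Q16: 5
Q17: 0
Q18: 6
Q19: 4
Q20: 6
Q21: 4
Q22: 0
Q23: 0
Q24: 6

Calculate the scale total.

82

Reversing items 10, 12, and 22 with 6 − raw:
Total = 4 + 4 + 3 + 1 + 4 + 5 + 4 + 2 + 1 + (6−4) + 6 + (6−4) + 6 + 0 + 1 + 5 + 0 + 6 + 4 + 6 + 4 + (6−0) + 0 + 6
      = 4 + 4 + 3 + 1 + 4 + 5 + 4 + 2 + 1 + 2 + 6 + 2 + 6 + 0 + 1 + 5 + 0 + 6 + 4 + 6 + 4 + 6 + 0 + 6 = 82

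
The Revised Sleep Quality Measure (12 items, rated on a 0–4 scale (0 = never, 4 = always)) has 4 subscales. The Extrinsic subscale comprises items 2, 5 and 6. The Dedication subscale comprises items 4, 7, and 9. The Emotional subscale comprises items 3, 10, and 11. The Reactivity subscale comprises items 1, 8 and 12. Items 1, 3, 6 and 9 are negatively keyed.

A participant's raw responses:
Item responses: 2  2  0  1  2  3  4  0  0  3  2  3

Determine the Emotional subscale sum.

9

Emotional items: 3, 10, 11.
Of these, item 3 is negatively keyed; on a 0–4 scale, reversed = 4 − raw.
  item 3: 4 − 0 = 4
  item 10: 3
  item 11: 2
Sum = 4 + 3 + 2 = 9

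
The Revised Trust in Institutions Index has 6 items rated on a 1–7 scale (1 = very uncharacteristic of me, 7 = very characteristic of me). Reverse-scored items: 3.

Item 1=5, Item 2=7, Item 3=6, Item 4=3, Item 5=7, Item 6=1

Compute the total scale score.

Raw sum = 29. Reverse-scored items: 3; their raw sum = 6.
Each reversal replaces raw with 8 − raw, changing the total by 8 − 2·raw per item.
Total = 29 + 1·8 − 2·6 = 29 + 8 − 12 = 25

25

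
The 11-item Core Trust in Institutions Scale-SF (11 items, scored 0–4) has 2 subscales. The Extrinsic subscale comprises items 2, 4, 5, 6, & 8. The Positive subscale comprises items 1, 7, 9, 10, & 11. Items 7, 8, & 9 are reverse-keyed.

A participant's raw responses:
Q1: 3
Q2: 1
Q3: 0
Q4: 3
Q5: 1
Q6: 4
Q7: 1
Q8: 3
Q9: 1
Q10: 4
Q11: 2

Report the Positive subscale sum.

Positive items: 1, 7, 9, 10, 11.
Of these, items 7 & 9 are reverse-keyed; reverse-coded value = 4 − response.
  item 1: 3
  item 7: 4 − 1 = 3
  item 9: 4 − 1 = 3
  item 10: 4
  item 11: 2
Sum = 3 + 3 + 3 + 4 + 2 = 15

15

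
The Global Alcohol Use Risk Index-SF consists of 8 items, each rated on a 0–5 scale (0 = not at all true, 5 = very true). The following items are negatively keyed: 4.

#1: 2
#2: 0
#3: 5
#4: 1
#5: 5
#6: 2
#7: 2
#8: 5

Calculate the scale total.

25

Reverse-coded items (on a 0–5 scale, reversed = 5 − raw):
  item 4: 5 − 1 = 4
Scored items: 2, 0, 5, 4, 5, 2, 2, 5
Total = 2 + 0 + 5 + 4 + 5 + 2 + 2 + 5 = 25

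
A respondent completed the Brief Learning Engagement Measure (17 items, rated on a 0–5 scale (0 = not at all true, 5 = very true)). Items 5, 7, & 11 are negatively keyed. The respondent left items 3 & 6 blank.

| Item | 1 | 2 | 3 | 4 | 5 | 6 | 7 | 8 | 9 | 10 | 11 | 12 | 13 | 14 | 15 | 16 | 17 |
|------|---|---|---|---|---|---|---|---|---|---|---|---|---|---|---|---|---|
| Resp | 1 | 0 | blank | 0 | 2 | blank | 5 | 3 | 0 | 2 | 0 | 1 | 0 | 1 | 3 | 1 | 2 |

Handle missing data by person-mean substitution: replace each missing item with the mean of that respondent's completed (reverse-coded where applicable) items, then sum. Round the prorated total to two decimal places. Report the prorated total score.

24.93

Reverse-coded (reversed = (0+5) − raw = 5 − raw):
  item 5: 5 − 2 = 3
  item 7: 5 − 5 = 0
  item 11: 5 − 0 = 5
Completed scored items (15 of 17): 1, 0, 0, 3, 0, 3, 0, 2, 5, 1, 0, 1, 3, 1, 2; sum = 22.
Person mean = 22 / 15 ≈ 1.4667
Prorated total = (22 / 15) × 17 = 24.93 (to 2 dp)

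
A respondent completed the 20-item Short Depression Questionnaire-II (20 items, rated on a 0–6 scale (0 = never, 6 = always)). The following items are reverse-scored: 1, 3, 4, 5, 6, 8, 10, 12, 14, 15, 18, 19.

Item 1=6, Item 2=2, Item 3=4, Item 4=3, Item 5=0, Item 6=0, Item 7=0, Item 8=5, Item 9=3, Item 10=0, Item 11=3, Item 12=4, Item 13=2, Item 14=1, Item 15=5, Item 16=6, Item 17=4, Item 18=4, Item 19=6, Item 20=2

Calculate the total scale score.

Raw sum = 60. Reverse-scored items: 1, 3, 4, 5, 6, 8, 10, 12, 14, 15, 18, 19; their raw sum = 38.
Each reversal replaces raw with 6 − raw, changing the total by 6 − 2·raw per item.
Total = 60 + 12·6 − 2·38 = 60 + 72 − 76 = 56

56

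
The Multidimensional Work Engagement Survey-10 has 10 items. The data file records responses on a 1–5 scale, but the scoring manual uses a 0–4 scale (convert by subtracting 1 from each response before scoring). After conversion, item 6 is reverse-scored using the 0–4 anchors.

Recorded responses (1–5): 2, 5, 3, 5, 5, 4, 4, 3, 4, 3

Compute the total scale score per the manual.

Convert to 0–4: 1, 4, 2, 4, 4, 3, 3, 2, 3, 2
Reverse-coded (on a 0–4 scale, reversed = 4 − raw):
  item 6: 4 − 3 = 1
Scored: 1, 4, 2, 4, 4, 1, 3, 2, 3, 2
Total = 26

26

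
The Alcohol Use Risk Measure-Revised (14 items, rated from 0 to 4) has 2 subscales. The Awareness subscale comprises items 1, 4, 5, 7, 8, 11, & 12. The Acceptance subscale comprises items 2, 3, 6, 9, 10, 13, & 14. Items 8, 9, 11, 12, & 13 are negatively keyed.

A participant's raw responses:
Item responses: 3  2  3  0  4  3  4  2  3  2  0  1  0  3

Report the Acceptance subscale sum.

Acceptance items: 2, 3, 6, 9, 10, 13, 14.
Of these, items 9 and 13 are negatively keyed; on a 0–4 scale, reversed = 4 − raw.
  item 2: 2
  item 3: 3
  item 6: 3
  item 9: 4 − 3 = 1
  item 10: 2
  item 13: 4 − 0 = 4
  item 14: 3
Sum = 2 + 3 + 3 + 1 + 2 + 4 + 3 = 18

18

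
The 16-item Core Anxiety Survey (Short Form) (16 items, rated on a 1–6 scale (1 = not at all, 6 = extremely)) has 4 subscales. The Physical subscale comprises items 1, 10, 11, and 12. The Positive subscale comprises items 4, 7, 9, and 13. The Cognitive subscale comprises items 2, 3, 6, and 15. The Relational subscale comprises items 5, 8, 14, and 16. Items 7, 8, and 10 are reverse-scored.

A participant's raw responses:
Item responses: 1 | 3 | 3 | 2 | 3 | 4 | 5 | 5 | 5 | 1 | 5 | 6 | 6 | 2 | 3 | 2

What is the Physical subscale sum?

18

Physical items: 1, 10, 11, 12.
Of these, item 10 is reverse-scored; reverse-coded value = 7 − response.
  item 1: 1
  item 10: 7 − 1 = 6
  item 11: 5
  item 12: 6
Sum = 1 + 6 + 5 + 6 = 18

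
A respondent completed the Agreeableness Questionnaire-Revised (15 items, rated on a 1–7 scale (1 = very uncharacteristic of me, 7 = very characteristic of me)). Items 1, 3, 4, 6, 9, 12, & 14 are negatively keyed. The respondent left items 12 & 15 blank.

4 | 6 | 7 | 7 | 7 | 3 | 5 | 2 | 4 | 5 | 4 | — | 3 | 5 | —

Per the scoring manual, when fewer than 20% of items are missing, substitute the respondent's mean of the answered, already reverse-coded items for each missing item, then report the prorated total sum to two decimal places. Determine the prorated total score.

57.69

Reverse-coded (reverse-coded value = 8 − response):
  item 1: 8 − 4 = 4
  item 3: 8 − 7 = 1
  item 4: 8 − 7 = 1
  item 6: 8 − 3 = 5
  item 9: 8 − 4 = 4
  item 14: 8 − 5 = 3
Completed scored items (13 of 15): 4, 6, 1, 1, 7, 5, 5, 2, 4, 5, 4, 3, 3; sum = 50.
Person mean = 50 / 13 ≈ 3.8462
Prorated total = (50 / 13) × 15 = 57.69 (to 2 dp)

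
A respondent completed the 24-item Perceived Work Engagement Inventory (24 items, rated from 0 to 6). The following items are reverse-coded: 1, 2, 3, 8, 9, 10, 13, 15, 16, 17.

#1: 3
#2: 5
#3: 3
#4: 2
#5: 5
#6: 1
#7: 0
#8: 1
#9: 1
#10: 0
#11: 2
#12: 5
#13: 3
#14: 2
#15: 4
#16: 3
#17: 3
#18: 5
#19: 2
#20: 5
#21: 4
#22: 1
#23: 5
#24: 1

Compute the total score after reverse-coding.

74

Reverse-coded items (reverse-coded value = 6 − response):
  item 1: 6 − 3 = 3
  item 2: 6 − 5 = 1
  item 3: 6 − 3 = 3
  item 8: 6 − 1 = 5
  item 9: 6 − 1 = 5
  item 10: 6 − 0 = 6
  item 13: 6 − 3 = 3
  item 15: 6 − 4 = 2
  item 16: 6 − 3 = 3
  item 17: 6 − 3 = 3
Scored items: 3, 1, 3, 2, 5, 1, 0, 5, 5, 6, 2, 5, 3, 2, 2, 3, 3, 5, 2, 5, 4, 1, 5, 1
Total = 3 + 1 + 3 + 2 + 5 + 1 + 0 + 5 + 5 + 6 + 2 + 5 + 3 + 2 + 2 + 3 + 3 + 5 + 2 + 5 + 4 + 1 + 5 + 1 = 74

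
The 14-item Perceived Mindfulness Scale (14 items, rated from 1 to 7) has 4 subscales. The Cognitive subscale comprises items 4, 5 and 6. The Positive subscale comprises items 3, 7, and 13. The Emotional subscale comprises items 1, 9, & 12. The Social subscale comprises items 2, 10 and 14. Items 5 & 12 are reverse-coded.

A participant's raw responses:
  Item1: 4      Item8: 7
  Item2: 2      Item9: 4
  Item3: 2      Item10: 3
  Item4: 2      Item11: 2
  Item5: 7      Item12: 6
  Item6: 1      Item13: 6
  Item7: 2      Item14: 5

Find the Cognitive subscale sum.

Cognitive items: 4, 5, 6.
Of these, item 5 is reverse-coded; reverse-coded value = 8 − response.
  item 4: 2
  item 5: 8 − 7 = 1
  item 6: 1
Sum = 2 + 1 + 1 = 4

4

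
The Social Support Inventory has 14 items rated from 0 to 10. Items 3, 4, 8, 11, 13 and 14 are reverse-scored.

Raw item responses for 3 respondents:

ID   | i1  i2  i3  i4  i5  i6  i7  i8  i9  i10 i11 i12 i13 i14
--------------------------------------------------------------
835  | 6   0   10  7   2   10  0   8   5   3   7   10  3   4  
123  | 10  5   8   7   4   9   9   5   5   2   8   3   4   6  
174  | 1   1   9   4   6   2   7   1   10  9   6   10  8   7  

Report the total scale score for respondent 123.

69

Respondent 123 raw: 10, 5, 8, 7, 4, 9, 9, 5, 5, 2, 8, 3, 4, 6.
Reverse-coded (reverse-coded value = 10 − response):
  item 1: 10
  item 2: 5
  item 3: 10 − 8 = 2
  item 4: 10 − 7 = 3
  item 5: 4
  item 6: 9
  item 7: 9
  item 8: 10 − 5 = 5
  item 9: 5
  item 10: 2
  item 11: 10 − 8 = 2
  item 12: 3
  item 13: 10 − 4 = 6
  item 14: 10 − 6 = 4
Sum = 10 + 5 + 2 + 3 + 4 + 9 + 9 + 5 + 5 + 2 + 2 + 3 + 6 + 4 = 69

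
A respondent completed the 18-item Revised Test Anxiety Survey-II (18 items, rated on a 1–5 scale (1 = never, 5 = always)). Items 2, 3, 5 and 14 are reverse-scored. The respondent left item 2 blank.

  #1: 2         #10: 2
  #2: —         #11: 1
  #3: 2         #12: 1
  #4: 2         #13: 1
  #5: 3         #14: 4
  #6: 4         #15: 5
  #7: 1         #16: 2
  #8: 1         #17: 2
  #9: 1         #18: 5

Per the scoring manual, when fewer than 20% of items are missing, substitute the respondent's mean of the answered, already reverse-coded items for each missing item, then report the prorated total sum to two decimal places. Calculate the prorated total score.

41.29

Reverse-coded (on a 1–5 scale, reversed = 6 − raw):
  item 3: 6 − 2 = 4
  item 5: 6 − 3 = 3
  item 14: 6 − 4 = 2
Completed scored items (17 of 18): 2, 4, 2, 3, 4, 1, 1, 1, 2, 1, 1, 1, 2, 5, 2, 2, 5; sum = 39.
Person mean = 39 / 17 ≈ 2.2941
Prorated total = (39 / 17) × 18 = 41.29 (to 2 dp)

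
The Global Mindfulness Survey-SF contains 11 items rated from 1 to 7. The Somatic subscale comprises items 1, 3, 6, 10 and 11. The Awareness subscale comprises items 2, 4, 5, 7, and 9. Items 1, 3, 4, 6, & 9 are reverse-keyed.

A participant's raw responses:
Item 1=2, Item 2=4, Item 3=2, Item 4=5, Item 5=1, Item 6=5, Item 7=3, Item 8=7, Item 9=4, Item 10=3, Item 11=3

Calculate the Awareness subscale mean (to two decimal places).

3.00

Awareness items: 2, 4, 5, 7, 9.
Of these, items 4 & 9 are reverse-keyed; on a 1–7 scale, reversed = 8 − raw.
  item 2: 4
  item 4: 8 − 5 = 3
  item 5: 1
  item 7: 3
  item 9: 8 − 4 = 4
Sum = 4 + 3 + 1 + 3 + 4 = 15
Mean = 15 / 5 = 3.00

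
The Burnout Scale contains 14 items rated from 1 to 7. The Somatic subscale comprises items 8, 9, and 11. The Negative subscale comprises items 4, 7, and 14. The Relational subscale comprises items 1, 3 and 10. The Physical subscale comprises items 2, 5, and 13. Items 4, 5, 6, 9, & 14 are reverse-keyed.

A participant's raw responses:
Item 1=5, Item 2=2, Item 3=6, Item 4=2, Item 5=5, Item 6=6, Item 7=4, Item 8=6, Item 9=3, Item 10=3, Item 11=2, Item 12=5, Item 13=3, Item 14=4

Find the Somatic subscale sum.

13

Somatic items: 8, 9, 11.
Of these, item 9 is reverse-keyed; reverse-coded value = 8 − response.
  item 8: 6
  item 9: 8 − 3 = 5
  item 11: 2
Sum = 6 + 5 + 2 = 13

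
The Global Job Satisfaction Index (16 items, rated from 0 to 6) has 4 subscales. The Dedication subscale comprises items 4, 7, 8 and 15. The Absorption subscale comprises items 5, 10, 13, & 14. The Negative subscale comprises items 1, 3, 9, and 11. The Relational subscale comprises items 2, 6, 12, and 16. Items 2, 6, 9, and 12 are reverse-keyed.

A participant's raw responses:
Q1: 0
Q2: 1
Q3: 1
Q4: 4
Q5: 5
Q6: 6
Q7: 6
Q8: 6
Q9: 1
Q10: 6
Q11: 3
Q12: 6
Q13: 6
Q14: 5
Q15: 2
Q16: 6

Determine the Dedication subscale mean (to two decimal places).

4.50

Dedication items: 4, 7, 8, 15.
  item 4: 4
  item 7: 6
  item 8: 6
  item 15: 2
Sum = 4 + 6 + 6 + 2 = 18
Mean = 18 / 4 = 4.50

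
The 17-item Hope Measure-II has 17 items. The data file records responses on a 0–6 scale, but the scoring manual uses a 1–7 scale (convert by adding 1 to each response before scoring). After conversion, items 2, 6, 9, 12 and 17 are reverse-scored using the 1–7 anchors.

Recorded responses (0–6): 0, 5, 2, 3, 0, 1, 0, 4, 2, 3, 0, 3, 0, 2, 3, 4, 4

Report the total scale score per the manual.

Convert to 1–7: 1, 6, 3, 4, 1, 2, 1, 5, 3, 4, 1, 4, 1, 3, 4, 5, 5
Reverse-coded (reverse-coded value = 8 − response):
  item 2: 8 − 6 = 2
  item 6: 8 − 2 = 6
  item 9: 8 − 3 = 5
  item 12: 8 − 4 = 4
  item 17: 8 − 5 = 3
Scored: 1, 2, 3, 4, 1, 6, 1, 5, 5, 4, 1, 4, 1, 3, 4, 5, 3
Total = 53

53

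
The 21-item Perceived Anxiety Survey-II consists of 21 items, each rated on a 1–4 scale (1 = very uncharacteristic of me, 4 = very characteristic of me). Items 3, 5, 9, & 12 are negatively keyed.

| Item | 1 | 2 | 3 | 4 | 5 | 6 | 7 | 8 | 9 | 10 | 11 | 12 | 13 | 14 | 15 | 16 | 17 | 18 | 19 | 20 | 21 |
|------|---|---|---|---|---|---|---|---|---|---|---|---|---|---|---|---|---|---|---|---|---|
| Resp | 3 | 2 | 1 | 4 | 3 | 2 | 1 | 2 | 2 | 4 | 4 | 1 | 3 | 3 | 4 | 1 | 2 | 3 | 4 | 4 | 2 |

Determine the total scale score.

Negatively keyed items use 5 − raw:
  item 3: 5 − 1 = 4
  item 5: 5 − 3 = 2
  item 9: 5 − 2 = 3
  item 12: 5 − 1 = 4
Scored items: 3, 2, 4, 4, 2, 2, 1, 2, 3, 4, 4, 4, 3, 3, 4, 1, 2, 3, 4, 4, 2
Total = 3 + 2 + 4 + 4 + 2 + 2 + 1 + 2 + 3 + 4 + 4 + 4 + 3 + 3 + 4 + 1 + 2 + 3 + 4 + 4 + 2 = 61

61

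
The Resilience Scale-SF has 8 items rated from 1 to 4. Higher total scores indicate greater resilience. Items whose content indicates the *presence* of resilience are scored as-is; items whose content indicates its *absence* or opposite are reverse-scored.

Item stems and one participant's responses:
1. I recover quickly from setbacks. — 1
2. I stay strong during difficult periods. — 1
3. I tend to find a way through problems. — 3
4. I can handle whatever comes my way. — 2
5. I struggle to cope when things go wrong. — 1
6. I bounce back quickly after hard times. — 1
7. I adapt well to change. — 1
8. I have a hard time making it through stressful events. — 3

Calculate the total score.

15

Items 5, 8 describe the absence/opposite of resilience → reverse-score.
on a 1–4 scale, reversed = 5 − raw.
  item 1: 1
  item 2: 1
  item 3: 3
  item 4: 2
  item 5: 5 − 1 = 4
  item 6: 1
  item 7: 1
  item 8: 5 − 3 = 2
Total = 1 + 1 + 3 + 2 + 4 + 1 + 1 + 2 = 15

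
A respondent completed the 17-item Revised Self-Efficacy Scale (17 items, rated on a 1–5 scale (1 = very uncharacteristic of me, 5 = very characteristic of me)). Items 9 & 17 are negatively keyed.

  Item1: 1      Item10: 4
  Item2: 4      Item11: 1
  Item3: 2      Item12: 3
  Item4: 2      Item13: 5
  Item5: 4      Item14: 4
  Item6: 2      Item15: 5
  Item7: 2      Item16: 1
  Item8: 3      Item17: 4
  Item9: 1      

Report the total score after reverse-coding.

50

Raw sum = 48. Negatively keyed items: 9, 17; their raw sum = 5.
Each reversal replaces raw with 6 − raw, changing the total by 6 − 2·raw per item.
Total = 48 + 2·6 − 2·5 = 48 + 12 − 10 = 50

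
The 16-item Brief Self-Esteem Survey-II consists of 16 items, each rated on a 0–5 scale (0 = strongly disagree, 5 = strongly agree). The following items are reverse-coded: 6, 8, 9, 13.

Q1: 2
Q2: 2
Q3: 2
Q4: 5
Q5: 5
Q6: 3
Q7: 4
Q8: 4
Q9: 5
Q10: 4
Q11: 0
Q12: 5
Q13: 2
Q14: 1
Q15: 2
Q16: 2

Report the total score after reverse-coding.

40

Reversing items 6, 8, 9, & 13 with 5 − raw:
Total = 2 + 2 + 2 + 5 + 5 + (5−3) + 4 + (5−4) + (5−5) + 4 + 0 + 5 + (5−2) + 1 + 2 + 2
      = 2 + 2 + 2 + 5 + 5 + 2 + 4 + 1 + 0 + 4 + 0 + 5 + 3 + 1 + 2 + 2 = 40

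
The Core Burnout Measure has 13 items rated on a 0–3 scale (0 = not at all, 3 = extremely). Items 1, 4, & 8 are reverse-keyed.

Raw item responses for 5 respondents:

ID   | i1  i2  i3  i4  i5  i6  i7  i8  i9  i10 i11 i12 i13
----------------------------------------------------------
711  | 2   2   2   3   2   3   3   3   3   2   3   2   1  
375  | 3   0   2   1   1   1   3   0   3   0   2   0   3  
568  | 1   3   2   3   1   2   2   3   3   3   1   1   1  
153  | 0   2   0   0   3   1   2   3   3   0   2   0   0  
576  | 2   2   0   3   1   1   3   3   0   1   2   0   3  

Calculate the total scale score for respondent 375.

20

Respondent 375 raw: 3, 0, 2, 1, 1, 1, 3, 0, 3, 0, 2, 0, 3.
Reverse-coded (on a 0–3 scale, reversed = 3 − raw):
  item 1: 3 − 3 = 0
  item 2: 0
  item 3: 2
  item 4: 3 − 1 = 2
  item 5: 1
  item 6: 1
  item 7: 3
  item 8: 3 − 0 = 3
  item 9: 3
  item 10: 0
  item 11: 2
  item 12: 0
  item 13: 3
Sum = 0 + 0 + 2 + 2 + 1 + 1 + 3 + 3 + 3 + 0 + 2 + 0 + 3 = 20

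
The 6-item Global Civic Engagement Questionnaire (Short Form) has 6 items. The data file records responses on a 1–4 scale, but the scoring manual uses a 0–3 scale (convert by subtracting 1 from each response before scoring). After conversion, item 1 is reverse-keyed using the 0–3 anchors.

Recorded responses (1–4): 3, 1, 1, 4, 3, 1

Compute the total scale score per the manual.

6

Convert to 0–3: 2, 0, 0, 3, 2, 0
Reverse-coded (on a 0–3 scale, reversed = 3 − raw):
  item 1: 3 − 2 = 1
Scored: 1, 0, 0, 3, 2, 0
Total = 6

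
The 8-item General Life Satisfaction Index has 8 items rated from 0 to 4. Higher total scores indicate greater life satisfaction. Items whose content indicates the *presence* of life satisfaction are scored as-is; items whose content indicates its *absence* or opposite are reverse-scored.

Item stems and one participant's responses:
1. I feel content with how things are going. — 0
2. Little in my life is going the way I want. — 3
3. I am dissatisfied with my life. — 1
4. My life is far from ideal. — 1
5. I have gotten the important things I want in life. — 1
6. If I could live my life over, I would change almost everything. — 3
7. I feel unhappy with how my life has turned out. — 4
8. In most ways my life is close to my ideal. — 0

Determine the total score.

Items 2, 3, 4, 6, 7 describe the absence/opposite of life satisfaction → reverse-score.
reversed = (0+4) − raw = 4 − raw.
  item 1: 0
  item 2: 4 − 3 = 1
  item 3: 4 − 1 = 3
  item 4: 4 − 1 = 3
  item 5: 1
  item 6: 4 − 3 = 1
  item 7: 4 − 4 = 0
  item 8: 0
Total = 0 + 1 + 3 + 3 + 1 + 1 + 0 + 0 = 9

9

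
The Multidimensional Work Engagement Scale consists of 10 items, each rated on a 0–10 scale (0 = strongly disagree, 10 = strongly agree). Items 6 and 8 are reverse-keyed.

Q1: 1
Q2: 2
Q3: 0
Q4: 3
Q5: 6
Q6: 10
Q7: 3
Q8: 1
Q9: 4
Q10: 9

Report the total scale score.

37

Apply reverse scoring (reverse-coded value = 10 − response):
  item 6: 10 − 10 = 0
  item 8: 10 − 1 = 9
Scored items: 1, 2, 0, 3, 6, 0, 3, 9, 4, 9
Total = 1 + 2 + 0 + 3 + 6 + 0 + 3 + 9 + 4 + 9 = 37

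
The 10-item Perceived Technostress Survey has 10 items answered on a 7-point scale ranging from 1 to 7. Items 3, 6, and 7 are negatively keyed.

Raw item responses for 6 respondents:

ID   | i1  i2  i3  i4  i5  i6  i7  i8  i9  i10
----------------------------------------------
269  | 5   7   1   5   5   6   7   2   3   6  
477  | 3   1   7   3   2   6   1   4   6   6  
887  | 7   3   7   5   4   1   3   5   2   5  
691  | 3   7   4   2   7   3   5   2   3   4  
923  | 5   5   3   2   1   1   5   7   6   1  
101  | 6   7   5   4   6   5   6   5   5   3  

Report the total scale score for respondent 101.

44

Respondent 101 raw: 6, 7, 5, 4, 6, 5, 6, 5, 5, 3.
Reverse-coded (on a 1–7 scale, reversed = 8 − raw):
  item 1: 6
  item 2: 7
  item 3: 8 − 5 = 3
  item 4: 4
  item 5: 6
  item 6: 8 − 5 = 3
  item 7: 8 − 6 = 2
  item 8: 5
  item 9: 5
  item 10: 3
Sum = 6 + 7 + 3 + 4 + 6 + 3 + 2 + 5 + 5 + 3 = 44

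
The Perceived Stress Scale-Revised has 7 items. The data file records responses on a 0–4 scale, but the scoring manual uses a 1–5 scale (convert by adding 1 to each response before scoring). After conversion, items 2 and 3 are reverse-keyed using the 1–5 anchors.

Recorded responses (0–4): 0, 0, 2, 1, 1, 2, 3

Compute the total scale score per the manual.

Convert to 1–5: 1, 1, 3, 2, 2, 3, 4
Reverse-coded (reversed = (1+5) − raw = 6 − raw):
  item 2: 6 − 1 = 5
  item 3: 6 − 3 = 3
Scored: 1, 5, 3, 2, 2, 3, 4
Total = 20

20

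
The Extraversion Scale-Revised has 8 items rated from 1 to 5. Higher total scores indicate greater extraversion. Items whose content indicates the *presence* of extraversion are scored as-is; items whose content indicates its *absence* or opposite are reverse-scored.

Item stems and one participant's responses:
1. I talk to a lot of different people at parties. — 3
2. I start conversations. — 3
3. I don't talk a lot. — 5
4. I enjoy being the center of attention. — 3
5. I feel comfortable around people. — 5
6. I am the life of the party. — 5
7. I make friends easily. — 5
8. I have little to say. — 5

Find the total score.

Items 3, 8 describe the absence/opposite of extraversion → reverse-score.
on a 1–5 scale, reversed = 6 − raw.
  item 1: 3
  item 2: 3
  item 3: 6 − 5 = 1
  item 4: 3
  item 5: 5
  item 6: 5
  item 7: 5
  item 8: 6 − 5 = 1
Total = 3 + 3 + 1 + 3 + 5 + 5 + 5 + 1 = 26

26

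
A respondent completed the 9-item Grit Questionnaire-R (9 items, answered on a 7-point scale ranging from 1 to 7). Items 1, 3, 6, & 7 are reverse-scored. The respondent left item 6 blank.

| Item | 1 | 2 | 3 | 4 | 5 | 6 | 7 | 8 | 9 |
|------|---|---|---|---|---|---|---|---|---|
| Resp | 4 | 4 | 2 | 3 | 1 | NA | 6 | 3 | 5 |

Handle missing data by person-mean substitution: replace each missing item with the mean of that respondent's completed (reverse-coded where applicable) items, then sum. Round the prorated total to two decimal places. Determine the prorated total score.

31.50

Reverse-coded (reversed = (1+7) − raw = 8 − raw):
  item 1: 8 − 4 = 4
  item 3: 8 − 2 = 6
  item 7: 8 − 6 = 2
Completed scored items (8 of 9): 4, 4, 6, 3, 1, 2, 3, 5; sum = 28.
Person mean = 28 / 8 ≈ 3.5000
Prorated total = (28 / 8) × 9 = 31.50 (to 2 dp)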